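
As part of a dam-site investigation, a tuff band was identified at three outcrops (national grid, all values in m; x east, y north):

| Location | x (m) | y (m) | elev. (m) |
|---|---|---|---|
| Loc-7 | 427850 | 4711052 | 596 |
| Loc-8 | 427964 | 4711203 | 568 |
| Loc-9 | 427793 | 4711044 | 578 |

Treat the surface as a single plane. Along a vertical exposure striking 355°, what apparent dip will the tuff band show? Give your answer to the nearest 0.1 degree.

26.8°

Let the plane be z = a·x + b·y + c.
Loc-8−Loc-7: 114a + 151b = −28;  Loc-9−Loc-7: −57a − 8b = −18.
Solving gives a = 0.38233, b = −0.47407.
Unit vector along 355° is (sin 355°, cos 355°) = (-0.0872, 0.9962).
Slope in that direction = a·(-0.0872) + b·(0.9962) = −0.50559.
Apparent dip = arctan|0.50559| = 26.8° (true dip is 31.3°, so apparent ≤ true as expected).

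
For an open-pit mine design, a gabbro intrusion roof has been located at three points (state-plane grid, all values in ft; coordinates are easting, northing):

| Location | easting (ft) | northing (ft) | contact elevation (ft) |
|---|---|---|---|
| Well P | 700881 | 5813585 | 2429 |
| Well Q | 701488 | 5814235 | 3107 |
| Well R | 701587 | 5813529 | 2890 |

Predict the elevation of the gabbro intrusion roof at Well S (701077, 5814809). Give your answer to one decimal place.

3057.0 ft

Two edge vectors: Well P→Well Q = (607, 650, 678), Well P→Well R = (706, -56, 461).
Normal n = (Well P→Well Q) × (Well P→Well R) = (337618, 198841, -492892).
So ∂z/∂easting = −n_x/n_z = 0.684973584 and ∂z/∂northing = −n_y/n_z = 0.403416976.
Intercept c from Well P: 2429 − 480084.97 − 2345298.88 = −2822954.85.
At (701077, 5814809): z = 480219.2 + 2345792.7 − 2822954.85 = 3057.0 ft.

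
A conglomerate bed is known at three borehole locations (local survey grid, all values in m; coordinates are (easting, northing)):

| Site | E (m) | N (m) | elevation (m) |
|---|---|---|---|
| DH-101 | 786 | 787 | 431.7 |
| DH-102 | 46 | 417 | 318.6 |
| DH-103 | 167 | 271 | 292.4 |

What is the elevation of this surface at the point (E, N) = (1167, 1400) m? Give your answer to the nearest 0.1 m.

Let the plane be z = a·E + b·N + c.
DH-102−DH-101: −740a − 370b = −113.1;  DH-103−DH-101: −619a − 516b = −139.3.
Solving gives a = 0.044621, b = 0.216433.
Then c = 431.7 − a·786 − b·787 = 226.29.
At (1167, 1400): z = 52.1 + 303.0 + 226.29 = 581.4 m.

581.4 m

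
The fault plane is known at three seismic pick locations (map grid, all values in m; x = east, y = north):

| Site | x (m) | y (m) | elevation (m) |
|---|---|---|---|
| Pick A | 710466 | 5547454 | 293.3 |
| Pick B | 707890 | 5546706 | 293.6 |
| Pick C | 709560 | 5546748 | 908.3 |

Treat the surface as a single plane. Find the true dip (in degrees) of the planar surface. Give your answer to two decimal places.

Two edge vectors: Pick A→Pick B = (-2576, -748, 0.3), Pick A→Pick C = (-906, -706, 615).
Normal n = (Pick A→Pick B) × (Pick A→Pick C) = (-459808.2, 1583968.2, 1140968).
So ∂z/∂x = −n_x/n_z = 0.40300 and ∂z/∂y = −n_y/n_z = −1.38827.
Gradient magnitude |∇z| = √(a² + b²) = √(0.16241 + 1.92729) = 1.44558.
True dip = arctan(1.44558) = 55.33°, dipping toward NNW (azimuth ≈ 344°).

55.33°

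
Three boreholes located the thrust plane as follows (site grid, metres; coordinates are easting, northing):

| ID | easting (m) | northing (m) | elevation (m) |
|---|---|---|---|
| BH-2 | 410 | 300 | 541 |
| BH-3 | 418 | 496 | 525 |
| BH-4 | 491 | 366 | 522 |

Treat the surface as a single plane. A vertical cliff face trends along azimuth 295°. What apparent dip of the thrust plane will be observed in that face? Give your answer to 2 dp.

7.18°

Let the plane be z = a·easting + b·northing + c.
BH-3−BH-2: 8a + 196b = −16;  BH-4−BH-2: 81a + 66b = −19.
Solving gives a = −0.17383, b = −0.07454.
Unit vector along 295° is (sin 295°, cos 295°) = (-0.9063, 0.4226).
Slope in that direction = a·(-0.9063) + b·(0.4226) = 0.12605.
Apparent dip = arctan|0.12605| = 7.18° (true dip is 10.7°, so apparent ≤ true as expected).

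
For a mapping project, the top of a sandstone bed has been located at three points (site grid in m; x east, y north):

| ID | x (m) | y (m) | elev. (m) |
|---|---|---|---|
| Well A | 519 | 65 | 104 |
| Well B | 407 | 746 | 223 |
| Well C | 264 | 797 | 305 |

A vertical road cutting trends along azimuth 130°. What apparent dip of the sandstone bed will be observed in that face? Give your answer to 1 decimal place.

Let the plane be z = a·x + b·y + c.
Well B−Well A: −112a + 681b = 119;  Well C−Well A: −255a + 732b = 201.
Solving gives a = −0.54295, b = 0.08545.
Unit vector along 130° is (sin 130°, cos 130°) = (0.7660, -0.6428).
Slope in that direction = a·(0.7660) + b·(-0.6428) = −0.47085.
Apparent dip = arctan|0.47085| = 25.2° (true dip is 28.8°, so apparent ≤ true as expected).

25.2°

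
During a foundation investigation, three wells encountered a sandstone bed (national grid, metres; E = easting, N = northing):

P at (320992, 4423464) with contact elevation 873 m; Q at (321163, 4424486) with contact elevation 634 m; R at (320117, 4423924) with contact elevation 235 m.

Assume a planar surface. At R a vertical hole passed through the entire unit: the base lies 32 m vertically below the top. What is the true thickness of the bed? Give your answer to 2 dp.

Two edge vectors: P→Q = (171, 1022, -239), P→R = (-875, 460, -638).
Normal n = (P→Q) × (P→R) = (-542096, 318223, 972910).
So ∂z/∂E = −n_x/n_z = 0.55719 and ∂z/∂N = −n_y/n_z = −0.32708.
|∇z| = √(a²+b²) = 0.64610, so dip δ = arctan(0.64610) = 32.87°.
True thickness = vertical thickness × cos δ = 32 × cos 32.87° = 26.88 m.

26.88 m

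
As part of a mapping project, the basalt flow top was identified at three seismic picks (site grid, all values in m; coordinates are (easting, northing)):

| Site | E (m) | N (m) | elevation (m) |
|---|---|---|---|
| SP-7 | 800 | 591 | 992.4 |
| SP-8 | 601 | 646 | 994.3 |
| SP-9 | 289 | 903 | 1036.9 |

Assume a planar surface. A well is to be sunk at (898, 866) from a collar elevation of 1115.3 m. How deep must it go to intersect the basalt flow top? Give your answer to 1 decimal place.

Let the plane be z = a·E + b·N + c.
SP-8−SP-7: −199a + 55b = 1.9;  SP-9−SP-7: −511a + 312b = 44.5.
Solving gives a = 0.05458, b = 0.23202.
Then c = 992.4 − a·800 − b·591 = 811.62.
At (898, 866): z_contact = 49.01 + 200.93 + 811.62 = 1061.55 m.
Depth below ground = 1115.3 − 1061.55 = 53.7 m.

53.7 m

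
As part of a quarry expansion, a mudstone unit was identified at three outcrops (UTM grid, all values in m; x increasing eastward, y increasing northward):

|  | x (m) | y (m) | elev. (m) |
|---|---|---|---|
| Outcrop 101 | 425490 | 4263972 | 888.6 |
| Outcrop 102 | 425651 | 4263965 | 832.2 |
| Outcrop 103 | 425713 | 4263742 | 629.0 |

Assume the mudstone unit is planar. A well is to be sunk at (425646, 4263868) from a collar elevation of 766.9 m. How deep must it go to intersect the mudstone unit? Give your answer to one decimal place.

Let the plane be z = a·x + b·y + c.
Outcrop 102−Outcrop 101: 161a − 7b = −56.4;  Outcrop 103−Outcrop 101: 223a − 230b = −259.6.
Solving gives a = −0.314494347, b = 0.823772872.
Then c = 888.6 − a·425490 − b·4263972 = −3377841.66.
At (425646, 4263868): z_contact = −133863.26 + 3512458.79 − 3377841.66 = 753.87 m.
Depth below ground = 766.9 − 753.87 = 13.0 m.

13.0 m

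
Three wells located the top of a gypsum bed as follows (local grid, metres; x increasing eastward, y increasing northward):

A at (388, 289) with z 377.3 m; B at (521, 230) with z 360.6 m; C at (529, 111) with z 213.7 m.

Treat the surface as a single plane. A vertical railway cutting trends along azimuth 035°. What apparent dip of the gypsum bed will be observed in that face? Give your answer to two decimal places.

52.10°

Two edge vectors: A→B = (133, -59, -16.7), A→C = (141, -178, -163.6).
Normal n = (A→B) × (A→C) = (6679.8, 19404.1, -15355).
So ∂z/∂x = −n_x/n_z = 0.43502 and ∂z/∂y = −n_y/n_z = 1.26370.
Unit vector along 035° is (sin 35°, cos 35°) = (0.5736, 0.8192).
Slope in that direction = a·(0.5736) + b·(0.8192) = 1.28468.
Apparent dip = arctan|1.28468| = 52.10° (true dip is 53.2°, so apparent ≤ true as expected).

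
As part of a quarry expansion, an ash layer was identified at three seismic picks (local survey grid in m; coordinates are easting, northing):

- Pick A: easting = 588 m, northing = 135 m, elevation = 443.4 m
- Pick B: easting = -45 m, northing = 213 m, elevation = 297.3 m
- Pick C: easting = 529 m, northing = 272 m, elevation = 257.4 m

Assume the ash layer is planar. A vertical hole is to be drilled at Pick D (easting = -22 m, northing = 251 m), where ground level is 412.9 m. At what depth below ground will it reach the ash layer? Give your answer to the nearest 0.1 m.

Let the plane be z = a·easting + b·northing + c.
Pick B−Pick A: −633a + 78b = −146.1;  Pick C−Pick A: −59a + 137b = −186.
Solving gives a = 0.06707, b = −1.32878.
Then c = 443.4 − a·588 − b·135 = 583.35.
At (-22, 251): z_contact = −1.48 − 333.52 + 583.35 = 248.35 m.
Depth below ground = 412.9 − 248.35 = 164.6 m.

164.6 m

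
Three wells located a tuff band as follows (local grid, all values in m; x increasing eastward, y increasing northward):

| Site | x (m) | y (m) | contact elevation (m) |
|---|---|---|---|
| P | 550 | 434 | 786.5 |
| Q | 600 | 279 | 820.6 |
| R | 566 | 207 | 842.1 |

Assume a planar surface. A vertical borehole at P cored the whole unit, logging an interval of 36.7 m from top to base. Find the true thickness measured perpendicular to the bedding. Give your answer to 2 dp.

Let the plane be z = a·x + b·y + c.
Q−P: 50a − 155b = 34.1;  R−P: 16a − 227b = 55.6.
Solving gives a = −0.09891, b = −0.25191.
|∇z| = √(a²+b²) = 0.27063, so dip δ = arctan(0.27063) = 15.14°.
True thickness = vertical thickness × cos δ = 36.7 × cos 15.14° = 35.43 m.

35.43 m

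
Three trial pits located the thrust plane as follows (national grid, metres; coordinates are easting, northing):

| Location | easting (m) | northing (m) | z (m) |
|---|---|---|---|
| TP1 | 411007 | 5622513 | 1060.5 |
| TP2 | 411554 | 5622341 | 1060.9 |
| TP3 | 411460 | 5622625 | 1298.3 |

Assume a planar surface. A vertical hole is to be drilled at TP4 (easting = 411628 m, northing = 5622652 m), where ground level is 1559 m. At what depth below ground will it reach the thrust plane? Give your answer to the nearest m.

186 m

Two edge vectors: TP1→TP2 = (547, -172, 0.4), TP1→TP3 = (453, 112, 237.8).
Normal n = (TP1→TP2) × (TP1→TP3) = (-40946.4, -129895.4, 139180).
So ∂z/∂easting = −n_x/n_z = 0.29419744 and ∂z/∂northing = −n_y/n_z = 0.93329070.
Intercept c from TP1: 1060.5 − 120917.21 − 5247439.11 = −5367295.82.
At (411628, 5622652): z_contact = 121099.9 + 5247568.8 − 5367295.82 = 1372.9 m.
Depth below ground = 1559 − 1372.9 = 186 m.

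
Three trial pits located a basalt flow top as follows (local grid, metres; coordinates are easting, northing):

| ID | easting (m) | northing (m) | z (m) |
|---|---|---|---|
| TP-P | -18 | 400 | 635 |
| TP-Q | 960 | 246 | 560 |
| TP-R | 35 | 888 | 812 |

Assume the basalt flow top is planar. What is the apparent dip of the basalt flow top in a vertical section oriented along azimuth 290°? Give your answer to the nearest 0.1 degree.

Two edge vectors: TP-P→TP-Q = (978, -154, -75), TP-P→TP-R = (53, 488, 177).
Normal n = (TP-P→TP-Q) × (TP-P→TP-R) = (9342, -177081, 485426).
So ∂z/∂easting = −n_x/n_z = −0.01924 and ∂z/∂northing = −n_y/n_z = 0.36480.
Unit vector along 290° is (sin 290°, cos 290°) = (-0.9397, 0.3420).
Slope in that direction = a·(-0.9397) + b·(0.3420) = 0.14285.
Apparent dip = arctan|0.14285| = 8.1° (true dip is 20.1°, so apparent ≤ true as expected).

8.1°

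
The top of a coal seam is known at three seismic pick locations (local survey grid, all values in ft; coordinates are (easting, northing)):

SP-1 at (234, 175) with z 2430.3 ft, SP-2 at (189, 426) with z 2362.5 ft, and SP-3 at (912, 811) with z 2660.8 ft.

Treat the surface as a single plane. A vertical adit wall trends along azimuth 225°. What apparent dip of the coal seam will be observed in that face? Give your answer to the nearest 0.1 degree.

Let the plane be z = a·E + b·N + c.
SP-2−SP-1: −45a + 251b = −67.8;  SP-3−SP-1: 678a + 636b = 230.5.
Solving gives a = 0.50793, b = −0.17906.
Unit vector along 225° is (sin 225°, cos 225°) = (-0.7071, -0.7071).
Slope in that direction = a·(-0.7071) + b·(-0.7071) = −0.23255.
Apparent dip = arctan|0.23255| = 13.1° (true dip is 28.3°, so apparent ≤ true as expected).

13.1°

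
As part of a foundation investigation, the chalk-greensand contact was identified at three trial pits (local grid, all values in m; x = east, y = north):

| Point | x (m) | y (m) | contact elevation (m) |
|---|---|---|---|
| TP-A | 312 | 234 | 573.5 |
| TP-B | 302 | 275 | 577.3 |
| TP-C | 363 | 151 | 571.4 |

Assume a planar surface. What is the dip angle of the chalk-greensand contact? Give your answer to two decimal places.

Let the plane be z = a·x + b·y + c.
TP-B−TP-A: −10a + 41b = 3.8;  TP-C−TP-A: 51a − 83b = −2.1.
Solving gives a = 0.18184, b = 0.13703.
Gradient magnitude |∇z| = √(a² + b²) = √(0.03307 + 0.01878) = 0.22769.
True dip = arctan(0.22769) = 12.83°, dipping toward SW (azimuth ≈ 233°).

12.83°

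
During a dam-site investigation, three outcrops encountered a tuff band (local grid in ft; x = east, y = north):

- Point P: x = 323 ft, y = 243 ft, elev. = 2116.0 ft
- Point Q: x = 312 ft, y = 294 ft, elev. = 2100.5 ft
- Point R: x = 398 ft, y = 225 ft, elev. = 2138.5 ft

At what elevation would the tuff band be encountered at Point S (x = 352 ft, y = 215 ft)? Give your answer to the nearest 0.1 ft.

Let the plane be z = a·x + b·y + c.
Point Q−Point P: −11a + 51b = −15.5;  Point R−Point P: 75a − 18b = 22.5.
Solving gives a = 0.23945, b = −0.25227.
Then c = 2116 − a·323 − b·243 = 2099.96.
At (352, 215): z = 84.3 − 54.2 + 2099.96 = 2130.0 ft.

2130.0 ft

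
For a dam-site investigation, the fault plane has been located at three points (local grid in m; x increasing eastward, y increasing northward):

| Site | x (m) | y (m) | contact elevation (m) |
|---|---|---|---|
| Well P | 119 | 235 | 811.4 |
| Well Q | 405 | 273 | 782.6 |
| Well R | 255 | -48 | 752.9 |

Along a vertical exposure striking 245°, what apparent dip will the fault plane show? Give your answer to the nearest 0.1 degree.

2.7°

Let the plane be z = a·x + b·y + c.
Well Q−Well P: 286a + 38b = −28.8;  Well R−Well P: 136a − 283b = −58.5.
Solving gives a = −0.12047, b = 0.14882.
Unit vector along 245° is (sin 245°, cos 245°) = (-0.9063, -0.4226).
Slope in that direction = a·(-0.9063) + b·(-0.4226) = 0.04629.
Apparent dip = arctan|0.04629| = 2.7° (true dip is 10.8°, so apparent ≤ true as expected).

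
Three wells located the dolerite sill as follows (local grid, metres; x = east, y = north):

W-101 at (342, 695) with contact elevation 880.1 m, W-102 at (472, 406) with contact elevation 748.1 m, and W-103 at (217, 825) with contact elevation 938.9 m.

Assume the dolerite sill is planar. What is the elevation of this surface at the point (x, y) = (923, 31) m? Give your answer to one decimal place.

579.3 m

Two edge vectors: W-101→W-102 = (130, -289, -132), W-101→W-103 = (-125, 130, 58.8).
Normal n = (W-101→W-102) × (W-101→W-103) = (166.8, 8856, -19225).
So ∂z/∂x = −n_x/n_z = 0.00868 and ∂z/∂y = −n_y/n_z = 0.46065.
Intercept c from W-101: 880.1 − 2.97 − 320.15 = 556.98.
At (923, 31): z = 8.0 + 14.3 + 556.98 = 579.3 m.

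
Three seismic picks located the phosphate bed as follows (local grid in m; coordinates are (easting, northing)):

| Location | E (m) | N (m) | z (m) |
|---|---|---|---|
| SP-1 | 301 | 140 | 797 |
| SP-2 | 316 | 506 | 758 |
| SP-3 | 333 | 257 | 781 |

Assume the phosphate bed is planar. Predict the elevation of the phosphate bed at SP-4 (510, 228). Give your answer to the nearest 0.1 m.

Two edge vectors: SP-1→SP-2 = (15, 366, -39), SP-1→SP-3 = (32, 117, -16).
Normal n = (SP-1→SP-2) × (SP-1→SP-3) = (-1293, -1008, -9957).
So ∂z/∂E = −n_x/n_z = −0.12986 and ∂z/∂N = −n_y/n_z = −0.10124.
Intercept c from SP-1: 797 + 39.09 + 14.17 = 850.26.
At (510, 228): z = −66.2 − 23.1 + 850.26 = 761.0 m.

761.0 m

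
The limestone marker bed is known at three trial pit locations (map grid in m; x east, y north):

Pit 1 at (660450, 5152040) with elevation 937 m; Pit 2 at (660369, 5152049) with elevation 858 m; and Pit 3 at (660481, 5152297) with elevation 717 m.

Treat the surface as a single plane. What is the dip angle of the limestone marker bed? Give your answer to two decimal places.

52.33°

Let the plane be z = a·x + b·y + c.
Pit 2−Pit 1: −81a + 9b = −79;  Pit 3−Pit 1: 31a + 257b = −220.
Solving gives a = 0.86855, b = −0.96080.
Gradient magnitude |∇z| = √(a² + b²) = √(0.75438 + 0.92313) = 1.29519.
True dip = arctan(1.29519) = 52.33°, dipping toward NW (azimuth ≈ 318°).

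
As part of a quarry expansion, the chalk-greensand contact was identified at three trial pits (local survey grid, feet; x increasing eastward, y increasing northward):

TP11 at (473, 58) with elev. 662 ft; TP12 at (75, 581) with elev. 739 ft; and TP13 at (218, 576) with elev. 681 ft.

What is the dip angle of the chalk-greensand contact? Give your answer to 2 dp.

Two edge vectors: TP11→TP12 = (-398, 523, 77), TP11→TP13 = (-255, 518, 19).
Normal n = (TP11→TP12) × (TP11→TP13) = (-29949, -12073, -72799).
So ∂z/∂x = −n_x/n_z = −0.41139 and ∂z/∂y = −n_y/n_z = −0.16584.
Gradient magnitude |∇z| = √(a² + b²) = √(0.16924 + 0.02750) = 0.44356.
True dip = arctan(0.44356) = 23.92°, dipping toward ENE (azimuth ≈ 068°).

23.92°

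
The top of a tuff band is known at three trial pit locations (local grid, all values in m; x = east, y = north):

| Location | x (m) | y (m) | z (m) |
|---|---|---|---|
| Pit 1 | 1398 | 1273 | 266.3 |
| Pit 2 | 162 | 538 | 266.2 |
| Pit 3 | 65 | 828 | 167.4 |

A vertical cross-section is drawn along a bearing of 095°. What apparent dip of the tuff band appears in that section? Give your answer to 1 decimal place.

10.9°

Two edge vectors: Pit 1→Pit 2 = (-1236, -735, -0.1), Pit 1→Pit 3 = (-1333, -445, -98.9).
Normal n = (Pit 1→Pit 2) × (Pit 1→Pit 3) = (72647, -122107.1, -429735).
So ∂z/∂x = −n_x/n_z = 0.16905 and ∂z/∂y = −n_y/n_z = −0.28415.
Unit vector along 095° is (sin 95°, cos 95°) = (0.9962, -0.0872).
Slope in that direction = a·(0.9962) + b·(-0.0872) = 0.19317.
Apparent dip = arctan|0.19317| = 10.9° (true dip is 18.3°, so apparent ≤ true as expected).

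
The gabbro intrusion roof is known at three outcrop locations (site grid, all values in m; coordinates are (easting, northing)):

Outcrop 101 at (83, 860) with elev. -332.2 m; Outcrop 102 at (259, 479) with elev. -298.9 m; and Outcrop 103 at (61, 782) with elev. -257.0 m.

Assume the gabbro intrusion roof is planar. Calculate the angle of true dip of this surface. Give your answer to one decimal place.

53.2°

Let the plane be z = a·E + b·N + c.
Outcrop 102−Outcrop 101: 176a − 381b = 33.3;  Outcrop 103−Outcrop 101: −22a − 78b = 75.2.
Solving gives a = −1.17837, b = −0.63174.
Gradient magnitude |∇z| = √(a² + b²) = √(1.38856 + 0.39910) = 1.33703.
True dip = arctan(1.33703) = 53.2°, dipping toward ENE (azimuth ≈ 062°).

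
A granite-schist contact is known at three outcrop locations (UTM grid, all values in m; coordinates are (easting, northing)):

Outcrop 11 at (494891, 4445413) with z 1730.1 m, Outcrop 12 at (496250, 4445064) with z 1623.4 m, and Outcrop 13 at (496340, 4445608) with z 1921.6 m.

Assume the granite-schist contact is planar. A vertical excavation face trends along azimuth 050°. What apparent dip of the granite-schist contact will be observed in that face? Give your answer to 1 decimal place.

Let the plane be z = a·E + b·N + c.
Outcrop 12−Outcrop 11: 1359a − 349b = −106.7;  Outcrop 13−Outcrop 11: 1449a + 195b = 191.5.
Solving gives a = 0.05972, b = 0.53828.
Unit vector along 050° is (sin 50°, cos 50°) = (0.7660, 0.6428).
Slope in that direction = a·(0.7660) + b·(0.6428) = 0.39175.
Apparent dip = arctan|0.39175| = 21.4° (true dip is 28.4°, so apparent ≤ true as expected).

21.4°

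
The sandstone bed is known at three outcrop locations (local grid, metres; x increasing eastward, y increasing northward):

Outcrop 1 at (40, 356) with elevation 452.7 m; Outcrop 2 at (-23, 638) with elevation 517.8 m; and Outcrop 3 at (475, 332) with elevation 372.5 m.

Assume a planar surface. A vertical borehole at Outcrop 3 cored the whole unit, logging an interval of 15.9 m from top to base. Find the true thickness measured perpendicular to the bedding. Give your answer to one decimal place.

Two edge vectors: Outcrop 1→Outcrop 2 = (-63, 282, 65.1), Outcrop 1→Outcrop 3 = (435, -24, -80.2).
Normal n = (Outcrop 1→Outcrop 2) × (Outcrop 1→Outcrop 3) = (-21054, 23265.9, -121158).
So ∂z/∂x = −n_x/n_z = −0.17377 and ∂z/∂y = −n_y/n_z = 0.19203.
|∇z| = √(a²+b²) = 0.25898, so dip δ = arctan(0.25898) = 14.52°.
True thickness = vertical thickness × cos δ = 15.9 × cos 14.52° = 15.4 m.

15.4 m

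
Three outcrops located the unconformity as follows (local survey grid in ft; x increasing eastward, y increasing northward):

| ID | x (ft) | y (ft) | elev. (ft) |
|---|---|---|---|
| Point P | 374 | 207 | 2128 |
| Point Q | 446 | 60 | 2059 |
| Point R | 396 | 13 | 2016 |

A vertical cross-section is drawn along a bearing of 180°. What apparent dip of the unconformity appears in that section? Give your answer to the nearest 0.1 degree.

31.4°

Let the plane be z = a·x + b·y + c.
Point Q−Point P: 72a − 147b = −69;  Point R−Point P: 22a − 194b = −112.
Solving gives a = 0.28675, b = 0.60984.
Unit vector along 180° is (sin 180°, cos 180°) = (0.0000, -1.0000).
Slope in that direction = a·(0.0000) + b·(-1.0000) = −0.60984.
Apparent dip = arctan|0.60984| = 31.4° (true dip is 34.0°, so apparent ≤ true as expected).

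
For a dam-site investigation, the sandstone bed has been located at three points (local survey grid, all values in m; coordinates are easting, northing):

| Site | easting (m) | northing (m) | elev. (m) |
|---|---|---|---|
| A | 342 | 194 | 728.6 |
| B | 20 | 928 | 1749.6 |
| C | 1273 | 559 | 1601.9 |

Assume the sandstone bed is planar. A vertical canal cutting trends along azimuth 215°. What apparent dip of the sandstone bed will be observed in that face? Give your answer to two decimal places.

55.45°

Let the plane be z = a·easting + b·northing + c.
B−A: −322a + 734b = 1021;  C−A: 931a + 365b = 873.3.
Solving gives a = 0.33505, b = 1.53799.
Unit vector along 215° is (sin 215°, cos 215°) = (-0.5736, -0.8192).
Slope in that direction = a·(-0.5736) + b·(-0.8192) = −1.45203.
Apparent dip = arctan|1.45203| = 55.45° (true dip is 57.6°, so apparent ≤ true as expected).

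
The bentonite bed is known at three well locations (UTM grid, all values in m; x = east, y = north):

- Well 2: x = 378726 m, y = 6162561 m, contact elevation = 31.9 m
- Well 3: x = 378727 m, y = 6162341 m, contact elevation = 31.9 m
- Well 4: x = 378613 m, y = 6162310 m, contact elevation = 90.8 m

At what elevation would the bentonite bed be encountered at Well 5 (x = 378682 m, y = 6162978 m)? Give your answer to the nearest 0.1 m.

53.6 m

Two edge vectors: Well 2→Well 3 = (1, -220, 0), Well 2→Well 4 = (-113, -251, 58.9).
Normal n = (Well 2→Well 3) × (Well 2→Well 4) = (-12958, -58.9, -25111).
So ∂z/∂x = −n_x/n_z = −0.516028832 and ∂z/∂y = −n_y/n_z = −0.002345586.
Intercept c from Well 2: 31.9 + 195433.54 + 14454.81 = 209920.25.
At (378682, 6162978): z = −195410.8 − 14455.8 + 209920.25 = 53.6 m.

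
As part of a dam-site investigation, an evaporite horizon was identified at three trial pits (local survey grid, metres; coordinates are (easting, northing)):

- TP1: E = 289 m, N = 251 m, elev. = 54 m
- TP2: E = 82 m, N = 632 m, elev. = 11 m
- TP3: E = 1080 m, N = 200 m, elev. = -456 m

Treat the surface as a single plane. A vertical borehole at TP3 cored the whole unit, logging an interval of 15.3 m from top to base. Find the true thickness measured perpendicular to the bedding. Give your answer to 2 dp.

11.78 m

Let the plane be z = a·E + b·N + c.
TP2−TP1: −207a + 381b = −43;  TP3−TP1: 791a − 51b = −510.
Solving gives a = −0.67570, b = −0.47997.
|∇z| = √(a²+b²) = 0.82882, so dip δ = arctan(0.82882) = 39.65°.
True thickness = vertical thickness × cos δ = 15.3 × cos 39.65° = 11.78 m.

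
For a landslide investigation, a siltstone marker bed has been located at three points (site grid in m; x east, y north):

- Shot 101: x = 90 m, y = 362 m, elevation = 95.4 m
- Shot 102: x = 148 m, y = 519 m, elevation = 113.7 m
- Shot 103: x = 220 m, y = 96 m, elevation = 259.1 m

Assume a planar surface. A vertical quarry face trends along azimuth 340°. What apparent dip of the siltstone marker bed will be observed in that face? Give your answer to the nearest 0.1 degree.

Two edge vectors: Shot 101→Shot 102 = (58, 157, 18.3), Shot 101→Shot 103 = (130, -266, 163.7).
Normal n = (Shot 101→Shot 102) × (Shot 101→Shot 103) = (30568.7, -7115.6, -35838).
So ∂z/∂x = −n_x/n_z = 0.85297 and ∂z/∂y = −n_y/n_z = −0.19855.
Unit vector along 340° is (sin 340°, cos 340°) = (-0.3420, 0.9397).
Slope in that direction = a·(-0.3420) + b·(0.9397) = −0.47831.
Apparent dip = arctan|0.47831| = 25.6° (true dip is 41.2°, so apparent ≤ true as expected).

25.6°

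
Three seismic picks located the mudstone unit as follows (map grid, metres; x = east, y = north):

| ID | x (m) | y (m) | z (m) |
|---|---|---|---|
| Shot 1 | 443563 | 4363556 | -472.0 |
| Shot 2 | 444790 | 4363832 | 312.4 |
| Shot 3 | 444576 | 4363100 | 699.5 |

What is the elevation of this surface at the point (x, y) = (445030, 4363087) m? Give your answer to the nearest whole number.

1078 m

Two edge vectors: Shot 1→Shot 2 = (1227, 276, 784.4), Shot 1→Shot 3 = (1013, -456, 1171.5).
Normal n = (Shot 1→Shot 2) × (Shot 1→Shot 3) = (681020.4, -642833.3, -839100).
So ∂z/∂x = −n_x/n_z = 0.81160815 and ∂z/∂y = −n_y/n_z = −0.76609856.
Intercept c from Shot 1: -472 − 359999.35 + 3342913.96 = 2982442.61.
At (445030, 4363087): z = 361190.0 − 3342554.7 + 2982442.61 = 1077.9 m.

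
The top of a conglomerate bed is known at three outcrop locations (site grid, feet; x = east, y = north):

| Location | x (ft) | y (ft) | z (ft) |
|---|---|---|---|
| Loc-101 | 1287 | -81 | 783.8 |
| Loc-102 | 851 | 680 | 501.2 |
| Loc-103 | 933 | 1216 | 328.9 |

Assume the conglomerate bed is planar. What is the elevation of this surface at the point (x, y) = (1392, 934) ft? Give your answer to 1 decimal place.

454.1 ft

Let the plane be z = a·x + b·y + c.
Loc-102−Loc-101: −436a + 761b = −282.6;  Loc-103−Loc-101: −354a + 1297b = −454.9.
Solving gives a = 0.068738, b = −0.331971.
Then c = 783.8 − a·1287 − b·-81 = 668.44.
At (1392, 934): z = 95.7 − 310.1 + 668.44 = 454.1 ft.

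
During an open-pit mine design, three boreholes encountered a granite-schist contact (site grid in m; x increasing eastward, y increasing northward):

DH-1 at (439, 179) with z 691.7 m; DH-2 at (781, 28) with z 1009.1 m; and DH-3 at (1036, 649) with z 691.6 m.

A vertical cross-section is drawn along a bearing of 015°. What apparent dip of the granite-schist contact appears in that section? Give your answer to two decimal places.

29.93°

Let the plane be z = a·x + b·y + c.
DH-2−DH-1: 342a − 151b = 317.4;  DH-3−DH-1: 597a + 470b = −0.1.
Solving gives a = 0.59454, b = −0.75541.
Unit vector along 015° is (sin 15°, cos 15°) = (0.2588, 0.9659).
Slope in that direction = a·(0.2588) + b·(0.9659) = −0.57579.
Apparent dip = arctan|0.57579| = 29.93° (true dip is 43.9°, so apparent ≤ true as expected).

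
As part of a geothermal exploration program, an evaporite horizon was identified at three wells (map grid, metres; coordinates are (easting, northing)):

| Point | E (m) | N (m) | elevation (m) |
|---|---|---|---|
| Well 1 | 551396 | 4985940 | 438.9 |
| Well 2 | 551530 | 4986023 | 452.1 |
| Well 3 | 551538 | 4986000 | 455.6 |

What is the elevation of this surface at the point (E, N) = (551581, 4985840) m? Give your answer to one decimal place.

477.9 m

Two edge vectors: Well 1→Well 2 = (134, 83, 13.2), Well 1→Well 3 = (142, 60, 16.7).
Normal n = (Well 1→Well 2) × (Well 1→Well 3) = (594.1, -363.4, -3746).
So ∂z/∂E = −n_x/n_z = 0.158595836 and ∂z/∂N = −n_y/n_z = −0.097010144.
Intercept c from Well 1: 438.9 − 87449.11 + 483686.76 = 396676.55.
At (551581, 4985840): z = 87478.4 − 483677.1 + 396676.55 = 477.9 m.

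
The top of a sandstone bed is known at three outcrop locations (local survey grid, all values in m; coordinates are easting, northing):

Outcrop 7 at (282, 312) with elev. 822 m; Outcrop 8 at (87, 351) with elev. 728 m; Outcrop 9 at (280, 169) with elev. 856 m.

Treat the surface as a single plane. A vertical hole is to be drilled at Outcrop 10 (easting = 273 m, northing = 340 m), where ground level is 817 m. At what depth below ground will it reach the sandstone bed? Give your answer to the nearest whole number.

Let the plane be z = a·easting + b·northing + c.
Outcrop 8−Outcrop 7: −195a + 39b = −94;  Outcrop 9−Outcrop 7: −2a − 143b = 34.
Solving gives a = 0.43329, b = −0.24382.
Then c = 822 − a·282 − b·312 = 775.89.
At (273, 340): z_contact = 118.3 − 82.9 + 775.89 = 811.3 m.
Depth below ground = 817 − 811.3 = 6 m.

6 m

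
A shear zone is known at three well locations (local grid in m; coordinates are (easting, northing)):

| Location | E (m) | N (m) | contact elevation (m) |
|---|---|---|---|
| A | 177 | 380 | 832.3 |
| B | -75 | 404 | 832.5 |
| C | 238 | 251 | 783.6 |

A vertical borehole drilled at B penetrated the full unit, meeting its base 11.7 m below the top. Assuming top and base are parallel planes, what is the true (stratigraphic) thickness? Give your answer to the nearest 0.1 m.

10.9 m

Let the plane be z = a·E + b·N + c.
B−A: −252a + 24b = 0.2;  C−A: 61a − 129b = −48.7.
Solving gives a = 0.03682, b = 0.39493.
|∇z| = √(a²+b²) = 0.39664, so dip δ = arctan(0.39664) = 21.64°.
True thickness = vertical thickness × cos δ = 11.7 × cos 21.64° = 10.9 m.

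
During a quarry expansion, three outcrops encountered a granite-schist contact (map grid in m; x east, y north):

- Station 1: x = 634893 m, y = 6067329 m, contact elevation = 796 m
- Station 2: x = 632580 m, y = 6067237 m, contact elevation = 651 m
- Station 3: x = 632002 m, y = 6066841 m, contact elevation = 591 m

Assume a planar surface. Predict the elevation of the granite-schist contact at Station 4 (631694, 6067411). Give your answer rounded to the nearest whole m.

609 m

Let the plane be z = a·x + b·y + c.
Station 2−Station 1: −2313a − 92b = −145;  Station 3−Station 1: −2891a − 488b = −205.
Solving gives a = 0.06015494, b = 0.06371324.
Then c = 796 − a·634893 − b·6067329 = −423965.14.
At (631694, 6067411): z = 37999.5 + 386574.4 − 423965.14 = 608.8 m.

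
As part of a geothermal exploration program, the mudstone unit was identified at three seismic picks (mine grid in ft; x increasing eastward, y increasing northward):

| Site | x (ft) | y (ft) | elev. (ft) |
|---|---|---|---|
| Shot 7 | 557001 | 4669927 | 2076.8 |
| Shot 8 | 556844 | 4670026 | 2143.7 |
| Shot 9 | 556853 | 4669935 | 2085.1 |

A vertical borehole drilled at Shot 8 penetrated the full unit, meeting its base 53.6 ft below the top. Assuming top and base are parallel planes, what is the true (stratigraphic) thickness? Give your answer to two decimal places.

Two edge vectors: Shot 7→Shot 8 = (-157, 99, 66.9), Shot 7→Shot 9 = (-148, 8, 8.3).
Normal n = (Shot 7→Shot 8) × (Shot 7→Shot 9) = (286.5, -8598.1, 13396).
So ∂z/∂x = −n_x/n_z = −0.02139 and ∂z/∂y = −n_y/n_z = 0.64184.
|∇z| = √(a²+b²) = 0.64220, so dip δ = arctan(0.64220) = 32.71°.
True thickness = vertical thickness × cos δ = 53.6 × cos 32.71° = 45.10 ft.

45.10 ft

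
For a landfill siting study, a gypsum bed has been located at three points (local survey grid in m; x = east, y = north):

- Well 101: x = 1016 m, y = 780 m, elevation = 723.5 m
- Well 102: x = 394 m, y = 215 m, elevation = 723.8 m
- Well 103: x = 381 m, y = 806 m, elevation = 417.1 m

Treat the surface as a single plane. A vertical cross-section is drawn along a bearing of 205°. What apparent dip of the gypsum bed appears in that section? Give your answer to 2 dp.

14.90°

Let the plane be z = a·x + b·y + c.
Well 102−Well 101: −622a − 565b = 0.3;  Well 103−Well 101: −635a + 26b = −306.4.
Solving gives a = 0.46169, b = −0.50880.
Unit vector along 205° is (sin 205°, cos 205°) = (-0.4226, -0.9063).
Slope in that direction = a·(-0.4226) + b·(-0.9063) = 0.26601.
Apparent dip = arctan|0.26601| = 14.90° (true dip is 34.5°, so apparent ≤ true as expected).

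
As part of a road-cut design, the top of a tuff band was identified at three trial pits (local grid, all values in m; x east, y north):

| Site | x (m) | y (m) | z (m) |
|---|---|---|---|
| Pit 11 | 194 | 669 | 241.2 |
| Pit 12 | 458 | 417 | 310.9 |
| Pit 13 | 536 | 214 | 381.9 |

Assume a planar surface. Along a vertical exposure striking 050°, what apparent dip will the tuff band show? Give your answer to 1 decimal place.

18.6°

Two edge vectors: Pit 11→Pit 12 = (264, -252, 69.7), Pit 11→Pit 13 = (342, -455, 140.7).
Normal n = (Pit 11→Pit 12) × (Pit 11→Pit 13) = (-3742.9, -13307.4, -33936).
So ∂z/∂x = −n_x/n_z = −0.11029 and ∂z/∂y = −n_y/n_z = −0.39213.
Unit vector along 050° is (sin 50°, cos 50°) = (0.7660, 0.6428).
Slope in that direction = a·(0.7660) + b·(0.6428) = −0.33655.
Apparent dip = arctan|0.33655| = 18.6° (true dip is 22.2°, so apparent ≤ true as expected).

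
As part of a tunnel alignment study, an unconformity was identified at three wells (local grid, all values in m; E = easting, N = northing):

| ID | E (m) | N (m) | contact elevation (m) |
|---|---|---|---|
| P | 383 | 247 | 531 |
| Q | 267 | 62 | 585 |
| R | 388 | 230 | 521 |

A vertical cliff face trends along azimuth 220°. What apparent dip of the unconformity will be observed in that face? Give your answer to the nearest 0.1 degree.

20.7°

Two edge vectors: P→Q = (-116, -185, 54), P→R = (5, -17, -10).
Normal n = (P→Q) × (P→R) = (2768, -890, 2897).
So ∂z/∂E = −n_x/n_z = −0.95547 and ∂z/∂N = −n_y/n_z = 0.30721.
Unit vector along 220° is (sin 220°, cos 220°) = (-0.6428, -0.7660).
Slope in that direction = a·(-0.6428) + b·(-0.7660) = 0.37883.
Apparent dip = arctan|0.37883| = 20.7° (true dip is 45.1°, so apparent ≤ true as expected).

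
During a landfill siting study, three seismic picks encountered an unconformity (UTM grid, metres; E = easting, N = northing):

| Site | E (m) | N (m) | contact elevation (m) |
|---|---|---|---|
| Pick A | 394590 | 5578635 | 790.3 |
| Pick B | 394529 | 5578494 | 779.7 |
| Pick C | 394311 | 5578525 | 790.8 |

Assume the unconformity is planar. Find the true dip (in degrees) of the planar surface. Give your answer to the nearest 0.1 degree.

Two edge vectors: Pick A→Pick B = (-61, -141, -10.6), Pick A→Pick C = (-279, -110, 0.5).
Normal n = (Pick A→Pick B) × (Pick A→Pick C) = (-1236.5, 2987.9, -32629).
So ∂z/∂E = −n_x/n_z = −0.03790 and ∂z/∂N = −n_y/n_z = 0.09157.
Gradient magnitude |∇z| = √(a² + b²) = √(0.00144 + 0.00839) = 0.09910.
True dip = arctan(0.09910) = 5.7°, dipping toward SSE (azimuth ≈ 158°).

5.7°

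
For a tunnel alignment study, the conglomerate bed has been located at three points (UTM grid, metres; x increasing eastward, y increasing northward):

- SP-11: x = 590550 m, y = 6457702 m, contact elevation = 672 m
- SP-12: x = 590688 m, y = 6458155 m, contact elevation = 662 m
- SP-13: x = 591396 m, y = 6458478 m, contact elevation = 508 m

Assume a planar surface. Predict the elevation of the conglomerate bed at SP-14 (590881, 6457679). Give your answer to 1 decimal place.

591.1 m

Let the plane be z = a·x + b·y + c.
SP-12−SP-11: 138a + 453b = −10;  SP-13−SP-11: 846a + 776b = −164.
Solving gives a = −0.240927032, b = 0.051319935.
Then c = 672 − a·590550 − b·6457702 = −188457.39.
At (590881, 6457679): z = −142359.2 + 331407.7 − 188457.39 = 591.1 m.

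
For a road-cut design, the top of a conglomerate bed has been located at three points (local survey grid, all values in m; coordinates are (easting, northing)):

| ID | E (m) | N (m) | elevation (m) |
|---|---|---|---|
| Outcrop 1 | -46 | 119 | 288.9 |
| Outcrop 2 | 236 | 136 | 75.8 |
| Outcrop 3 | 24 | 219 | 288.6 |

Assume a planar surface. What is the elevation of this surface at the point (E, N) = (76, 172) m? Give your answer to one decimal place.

Let the plane be z = a·E + b·N + c.
Outcrop 2−Outcrop 1: 282a + 17b = −213.1;  Outcrop 3−Outcrop 1: 70a + 100b = −0.3.
Solving gives a = −0.78878, b = 0.54914.
Then c = 288.9 − a·-46 − b·119 = 187.27.
At (76, 172): z = −59.9 + 94.5 + 187.27 = 221.8 m.

221.8 m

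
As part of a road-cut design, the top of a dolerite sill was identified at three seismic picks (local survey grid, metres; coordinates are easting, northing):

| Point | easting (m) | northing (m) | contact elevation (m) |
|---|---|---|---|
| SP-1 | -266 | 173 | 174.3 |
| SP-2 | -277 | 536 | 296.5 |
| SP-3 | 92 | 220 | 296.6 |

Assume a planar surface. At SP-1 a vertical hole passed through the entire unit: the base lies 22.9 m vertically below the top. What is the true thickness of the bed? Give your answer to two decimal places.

20.84 m

Two edge vectors: SP-1→SP-2 = (-11, 363, 122.2), SP-1→SP-3 = (358, 47, 122.3).
Normal n = (SP-1→SP-2) × (SP-1→SP-3) = (38651.5, 45092.9, -130471).
So ∂z/∂easting = −n_x/n_z = 0.29625 and ∂z/∂northing = −n_y/n_z = 0.34562.
|∇z| = √(a²+b²) = 0.45521, so dip δ = arctan(0.45521) = 24.48°.
True thickness = vertical thickness × cos δ = 22.9 × cos 24.48° = 20.84 m.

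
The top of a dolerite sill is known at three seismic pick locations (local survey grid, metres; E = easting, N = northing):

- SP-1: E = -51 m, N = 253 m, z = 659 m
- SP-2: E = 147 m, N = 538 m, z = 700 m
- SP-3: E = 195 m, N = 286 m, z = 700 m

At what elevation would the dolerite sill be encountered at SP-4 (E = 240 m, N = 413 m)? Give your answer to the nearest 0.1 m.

Two edge vectors: SP-1→SP-2 = (198, 285, 41), SP-1→SP-3 = (246, 33, 41).
Normal n = (SP-1→SP-2) × (SP-1→SP-3) = (10332, 1968, -63576).
So ∂z/∂E = −n_x/n_z = 0.16251 and ∂z/∂N = −n_y/n_z = 0.03096.
Intercept c from SP-1: 659 + 8.29 − 7.83 = 659.46.
At (240, 413): z = 39.0 + 12.8 + 659.46 = 711.2 m.

711.2 m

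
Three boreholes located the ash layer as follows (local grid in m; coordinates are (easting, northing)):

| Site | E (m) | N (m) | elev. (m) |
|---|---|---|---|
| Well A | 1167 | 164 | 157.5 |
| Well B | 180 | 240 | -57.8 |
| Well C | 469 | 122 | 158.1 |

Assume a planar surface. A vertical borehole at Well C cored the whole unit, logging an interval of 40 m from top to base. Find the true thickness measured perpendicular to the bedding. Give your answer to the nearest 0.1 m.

21.2 m

Two edge vectors: Well A→Well B = (-987, 76, -215.3), Well A→Well C = (-698, -42, 0.6).
Normal n = (Well A→Well B) × (Well A→Well C) = (-8997, 150871.6, 94502).
So ∂z/∂E = −n_x/n_z = 0.09520 and ∂z/∂N = −n_y/n_z = −1.59649.
|∇z| = √(a²+b²) = 1.59933, so dip δ = arctan(1.59933) = 57.98°.
True thickness = vertical thickness × cos δ = 40 × cos 57.98° = 21.2 m.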